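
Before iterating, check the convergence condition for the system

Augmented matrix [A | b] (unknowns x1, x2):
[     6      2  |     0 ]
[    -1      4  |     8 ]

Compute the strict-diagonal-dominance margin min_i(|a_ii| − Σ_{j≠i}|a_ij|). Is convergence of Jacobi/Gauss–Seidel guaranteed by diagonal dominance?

3

row 1: |6| − (2) = 4
row 2: |4| − (1) = 3
minimum over rows = 3 → strictly diagonally dominant (convergence guaranteed)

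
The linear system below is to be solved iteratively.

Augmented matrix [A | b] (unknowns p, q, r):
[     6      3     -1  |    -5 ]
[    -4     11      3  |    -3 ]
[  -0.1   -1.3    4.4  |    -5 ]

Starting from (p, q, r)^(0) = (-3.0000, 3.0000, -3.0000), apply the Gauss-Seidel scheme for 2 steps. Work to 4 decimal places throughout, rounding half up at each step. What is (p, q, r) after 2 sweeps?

Iteration 1:
  p = (-5 - (3)·3.0000 - (-1)·-3.0000) / (6) = -2.8333
  q = (-3 - (-4)·-2.8333 - (3)·-3.0000) / (11) = -0.4848
  r = (-5 - (-0.1)·-2.8333 - (-1.3)·-0.4848) / (4.4) = -1.3440
Iteration 2:
  p = (-5 - (3)·-0.4848 - (-1)·-1.3440) / (6) = -0.8149
  q = (-3 - (-4)·-0.8149 - (3)·-1.3440) / (11) = -0.2025
  r = (-5 - (-0.1)·-0.8149 - (-1.3)·-0.2025) / (4.4) = -1.2147

(-0.8149, -0.2025, -1.2147)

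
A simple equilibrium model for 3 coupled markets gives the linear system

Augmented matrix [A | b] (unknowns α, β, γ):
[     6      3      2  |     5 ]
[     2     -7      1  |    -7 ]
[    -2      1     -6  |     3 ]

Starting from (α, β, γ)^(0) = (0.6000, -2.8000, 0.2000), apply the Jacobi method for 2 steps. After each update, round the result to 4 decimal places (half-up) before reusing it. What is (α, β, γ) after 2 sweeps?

(0.6222, 1.4524, -1.0222)

Iteration 1:
  α = (5 - (3)·-2.8000 - (2)·0.2000) / (6) = 2.1667
  β = (-7 - (2)·0.6000 - (1)·0.2000) / (-7) = 1.2000
  γ = (3 - (-2)·0.6000 - (1)·-2.8000) / (-6) = -1.1667
Iteration 2:
  α = (5 - (3)·1.2000 - (2)·-1.1667) / (6) = 0.6222
  β = (-7 - (2)·2.1667 - (1)·-1.1667) / (-7) = 1.4524
  γ = (3 - (-2)·2.1667 - (1)·1.2000) / (-6) = -1.0222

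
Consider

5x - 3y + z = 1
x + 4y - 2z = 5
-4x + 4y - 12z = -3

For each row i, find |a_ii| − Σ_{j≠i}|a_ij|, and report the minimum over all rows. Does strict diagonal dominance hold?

1

row 1: |5| − (3+1) = 1
row 2: |4| − (1+2) = 1
row 3: |-12| − (4+4) = 4
minimum over rows = 1 → strictly diagonally dominant (convergence guaranteed)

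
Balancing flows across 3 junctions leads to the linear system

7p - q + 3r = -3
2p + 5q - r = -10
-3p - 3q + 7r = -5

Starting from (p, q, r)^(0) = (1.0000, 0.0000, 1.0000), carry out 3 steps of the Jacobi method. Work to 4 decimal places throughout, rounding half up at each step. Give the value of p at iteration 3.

Iteration 1:
  p = (-3 - (-1)·0.0000 - (3)·1.0000) / (7) = -0.8571
  q = (-10 - (2)·1.0000 - (-1)·1.0000) / (5) = -2.2000
  r = (-5 - (-3)·1.0000 - (-3)·0.0000) / (7) = -0.2857
Iteration 2:
  p = (-3 - (-1)·-2.2000 - (3)·-0.2857) / (7) = -0.6204
  q = (-10 - (2)·-0.8571 - (-1)·-0.2857) / (5) = -1.7143
  r = (-5 - (-3)·-0.8571 - (-3)·-2.2000) / (7) = -2.0245
Iteration 3:
  p = (-3 - (-1)·-1.7143 - (3)·-2.0245) / (7) = 0.1942
  q = (-10 - (2)·-0.6204 - (-1)·-2.0245) / (5) = -2.1567
  r = (-5 - (-3)·-0.6204 - (-3)·-1.7143) / (7) = -1.7149

0.1942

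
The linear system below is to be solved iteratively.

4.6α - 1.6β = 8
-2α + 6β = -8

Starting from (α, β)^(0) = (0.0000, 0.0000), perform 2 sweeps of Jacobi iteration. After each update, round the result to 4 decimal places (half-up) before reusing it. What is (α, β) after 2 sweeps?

(1.2754, -0.7536)

Iteration 1:
  α = (8 - (-1.6)·0.0000) / (4.6) = 1.7391
  β = (-8 - (-2)·0.0000) / (6) = -1.3333
Iteration 2:
  α = (8 - (-1.6)·-1.3333) / (4.6) = 1.2754
  β = (-8 - (-2)·1.7391) / (6) = -0.7536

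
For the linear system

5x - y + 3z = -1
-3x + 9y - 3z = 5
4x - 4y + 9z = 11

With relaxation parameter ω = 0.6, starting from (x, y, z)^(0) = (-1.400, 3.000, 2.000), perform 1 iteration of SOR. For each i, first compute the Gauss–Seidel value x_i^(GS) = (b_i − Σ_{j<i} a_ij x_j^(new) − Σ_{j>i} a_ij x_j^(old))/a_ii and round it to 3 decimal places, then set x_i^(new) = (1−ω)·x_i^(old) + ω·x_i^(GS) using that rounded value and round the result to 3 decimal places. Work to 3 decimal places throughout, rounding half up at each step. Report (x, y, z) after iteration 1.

Iteration 1:
  x: GS value = (-1 - (-1)·3.000 - (3)·2.000) / (5) = -0.800;  x ← (1−ω)·-1.400 + ω·-0.800 = -1.040
  y: GS value = (5 - (-3)·-1.040 - (-3)·2.000) / (9) = 0.876;  y ← (1−ω)·3.000 + ω·0.876 = 1.726
  z: GS value = (11 - (4)·-1.040 - (-4)·1.726) / (9) = 2.452;  z ← (1−ω)·2.000 + ω·2.452 = 2.271

(-1.040, 1.726, 2.271)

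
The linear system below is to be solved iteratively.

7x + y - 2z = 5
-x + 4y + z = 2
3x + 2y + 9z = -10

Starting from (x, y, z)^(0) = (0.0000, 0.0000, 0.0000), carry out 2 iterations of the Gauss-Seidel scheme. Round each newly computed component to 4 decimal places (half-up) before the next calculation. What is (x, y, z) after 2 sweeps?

Iteration 1:
  x = (5 - (1)·0.0000 - (-2)·0.0000) / (7) = 0.7143
  y = (2 - (-1)·0.7143 - (1)·0.0000) / (4) = 0.6786
  z = (-10 - (3)·0.7143 - (2)·0.6786) / (9) = -1.5000
Iteration 2:
  x = (5 - (1)·0.6786 - (-2)·-1.5000) / (7) = 0.1888
  y = (2 - (-1)·0.1888 - (1)·-1.5000) / (4) = 0.9222
  z = (-10 - (3)·0.1888 - (2)·0.9222) / (9) = -1.3790

(0.1888, 0.9222, -1.3790)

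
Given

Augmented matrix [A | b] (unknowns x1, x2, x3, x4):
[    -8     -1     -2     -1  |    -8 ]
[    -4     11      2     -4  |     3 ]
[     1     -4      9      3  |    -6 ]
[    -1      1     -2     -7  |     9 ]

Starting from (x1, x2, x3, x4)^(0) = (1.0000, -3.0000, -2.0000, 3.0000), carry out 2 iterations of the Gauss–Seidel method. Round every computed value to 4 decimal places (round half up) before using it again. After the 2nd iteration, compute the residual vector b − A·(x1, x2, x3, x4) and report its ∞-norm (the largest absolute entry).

2.5276

Iteration 1:
  x1 = (-8 - (-1)·-3.0000 - (-2)·-2.0000 - (-1)·3.0000) / (-8) = 1.5000
  x2 = (3 - (-4)·1.5000 - (2)·-2.0000 - (-4)·3.0000) / (11) = 2.2727
  x3 = (-6 - (1)·1.5000 - (-4)·2.2727 - (3)·3.0000) / (9) = -0.8232
  x4 = (9 - (-1)·1.5000 - (1)·2.2727 - (-2)·-0.8232) / (-7) = -0.9401
Iteration 2:
  x1 = (-8 - (-1)·2.2727 - (-2)·-0.8232 - (-1)·-0.9401) / (-8) = 1.0392
  x2 = (3 - (-4)·1.0392 - (2)·-0.8232 - (-4)·-0.9401) / (11) = 0.4584
  x3 = (-6 - (1)·1.0392 - (-4)·0.4584 - (3)·-0.9401) / (9) = -0.2650
  x4 = (9 - (-1)·1.0392 - (1)·0.4584 - (-2)·-0.2650) / (-7) = -1.2930
Residual b − A·x = (-1.0510, -2.5276, 1.0584, -0.0002); ∞-norm = 2.5276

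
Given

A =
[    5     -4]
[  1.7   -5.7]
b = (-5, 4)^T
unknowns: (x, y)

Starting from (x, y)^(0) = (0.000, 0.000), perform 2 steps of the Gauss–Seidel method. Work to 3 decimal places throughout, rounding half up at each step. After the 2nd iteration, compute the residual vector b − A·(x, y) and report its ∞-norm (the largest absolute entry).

Iteration 1:
  x = (-5 - (-4)·0.000) / (5) = -1.000
  y = (4 - (1.7)·-1.000) / (-5.7) = -1.000
Iteration 2:
  x = (-5 - (-4)·-1.000) / (5) = -1.800
  y = (4 - (1.7)·-1.800) / (-5.7) = -1.239
Residual b − A·x = (-0.956, -0.002); ∞-norm = 0.956

0.956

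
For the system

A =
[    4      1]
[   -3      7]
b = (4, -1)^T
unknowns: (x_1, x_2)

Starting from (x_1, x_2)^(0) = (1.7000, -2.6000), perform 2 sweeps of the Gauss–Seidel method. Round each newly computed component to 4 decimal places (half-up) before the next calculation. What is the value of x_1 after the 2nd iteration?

0.8589

Iteration 1:
  x_1 = (4 - (1)·-2.6000) / (4) = 1.6500
  x_2 = (-1 - (-3)·1.6500) / (7) = 0.5643
Iteration 2:
  x_1 = (4 - (1)·0.5643) / (4) = 0.8589
  x_2 = (-1 - (-3)·0.8589) / (7) = 0.2252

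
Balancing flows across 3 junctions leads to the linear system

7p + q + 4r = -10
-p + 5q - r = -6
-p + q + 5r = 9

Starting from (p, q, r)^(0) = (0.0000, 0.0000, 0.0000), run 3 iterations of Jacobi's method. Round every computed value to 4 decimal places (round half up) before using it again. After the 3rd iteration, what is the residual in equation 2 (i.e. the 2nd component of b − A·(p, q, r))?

-0.1707

Iteration 1:
  p = (-10 - (1)·0.0000 - (4)·0.0000) / (7) = -1.4286
  q = (-6 - (-1)·0.0000 - (-1)·0.0000) / (5) = -1.2000
  r = (9 - (-1)·0.0000 - (1)·0.0000) / (5) = 1.8000
Iteration 2:
  p = (-10 - (1)·-1.2000 - (4)·1.8000) / (7) = -2.2857
  q = (-6 - (-1)·-1.4286 - (-1)·1.8000) / (5) = -1.1257
  r = (9 - (-1)·-1.4286 - (1)·-1.2000) / (5) = 1.7543
Iteration 3:
  p = (-10 - (1)·-1.1257 - (4)·1.7543) / (7) = -2.2702
  q = (-6 - (-1)·-2.2857 - (-1)·1.7543) / (5) = -1.3063
  r = (9 - (-1)·-2.2857 - (1)·-1.1257) / (5) = 1.5680
Residual b − A·x = (0.9257, -0.1707, 0.1961)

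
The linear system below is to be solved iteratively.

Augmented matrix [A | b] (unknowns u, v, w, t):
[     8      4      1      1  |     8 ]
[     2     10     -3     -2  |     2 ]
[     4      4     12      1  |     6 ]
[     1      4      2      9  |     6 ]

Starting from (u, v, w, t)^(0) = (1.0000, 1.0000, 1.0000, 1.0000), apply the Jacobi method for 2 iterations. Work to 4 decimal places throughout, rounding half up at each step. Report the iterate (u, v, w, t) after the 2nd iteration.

(0.7951, 0.0528, 0.2593, 0.4722)

Iteration 1:
  u = (8 - (4)·1.0000 - (1)·1.0000 - (1)·1.0000) / (8) = 0.2500
  v = (2 - (2)·1.0000 - (-3)·1.0000 - (-2)·1.0000) / (10) = 0.5000
  w = (6 - (4)·1.0000 - (4)·1.0000 - (1)·1.0000) / (12) = -0.2500
  t = (6 - (1)·1.0000 - (4)·1.0000 - (2)·1.0000) / (9) = -0.1111
Iteration 2:
  u = (8 - (4)·0.5000 - (1)·-0.2500 - (1)·-0.1111) / (8) = 0.7951
  v = (2 - (2)·0.2500 - (-3)·-0.2500 - (-2)·-0.1111) / (10) = 0.0528
  w = (6 - (4)·0.2500 - (4)·0.5000 - (1)·-0.1111) / (12) = 0.2593
  t = (6 - (1)·0.2500 - (4)·0.5000 - (2)·-0.2500) / (9) = 0.4722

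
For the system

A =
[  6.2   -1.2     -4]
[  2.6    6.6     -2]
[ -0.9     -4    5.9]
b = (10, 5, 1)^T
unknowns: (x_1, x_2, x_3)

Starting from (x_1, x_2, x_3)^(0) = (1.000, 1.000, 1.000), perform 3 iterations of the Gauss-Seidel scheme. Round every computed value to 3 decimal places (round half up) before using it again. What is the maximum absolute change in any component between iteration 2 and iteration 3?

Iteration 1:
  x_1 = (10 - (-1.2)·1.000 - (-4)·1.000) / (6.2) = 2.452
  x_2 = (5 - (2.6)·2.452 - (-2)·1.000) / (6.6) = 0.095
  x_3 = (1 - (-0.9)·2.452 - (-4)·0.095) / (5.9) = 0.608
Iteration 2:
  x_1 = (10 - (-1.2)·0.095 - (-4)·0.608) / (6.2) = 2.024
  x_2 = (5 - (2.6)·2.024 - (-2)·0.608) / (6.6) = 0.144
  x_3 = (1 - (-0.9)·2.024 - (-4)·0.144) / (5.9) = 0.576
Iteration 3:
  x_1 = (10 - (-1.2)·0.144 - (-4)·0.576) / (6.2) = 2.012
  x_2 = (5 - (2.6)·2.012 - (-2)·0.576) / (6.6) = 0.140
  x_3 = (1 - (-0.9)·2.012 - (-4)·0.140) / (5.9) = 0.571
Change: (-0.012, -0.004, -0.005) → max |·| = 0.012

0.012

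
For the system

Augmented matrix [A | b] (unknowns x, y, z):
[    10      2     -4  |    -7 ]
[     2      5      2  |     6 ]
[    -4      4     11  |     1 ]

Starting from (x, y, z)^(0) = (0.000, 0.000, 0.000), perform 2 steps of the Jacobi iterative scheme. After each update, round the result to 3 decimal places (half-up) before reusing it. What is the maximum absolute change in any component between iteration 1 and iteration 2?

0.691

Iteration 1:
  x = (-7 - (2)·0.000 - (-4)·0.000) / (10) = -0.700
  y = (6 - (2)·0.000 - (2)·0.000) / (5) = 1.200
  z = (1 - (-4)·0.000 - (4)·0.000) / (11) = 0.091
Iteration 2:
  x = (-7 - (2)·1.200 - (-4)·0.091) / (10) = -0.904
  y = (6 - (2)·-0.700 - (2)·0.091) / (5) = 1.444
  z = (1 - (-4)·-0.700 - (4)·1.200) / (11) = -0.600
Change: (-0.204, 0.244, -0.691) → max |·| = 0.691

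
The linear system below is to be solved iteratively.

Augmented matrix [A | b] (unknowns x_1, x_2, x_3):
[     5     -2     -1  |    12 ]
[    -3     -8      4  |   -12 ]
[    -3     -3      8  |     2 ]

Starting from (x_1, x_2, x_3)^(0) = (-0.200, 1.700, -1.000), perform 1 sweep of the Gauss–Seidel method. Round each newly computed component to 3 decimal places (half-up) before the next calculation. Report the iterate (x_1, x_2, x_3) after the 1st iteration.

Iteration 1:
  x_1 = (12 - (-2)·1.700 - (-1)·-1.000) / (5) = 2.880
  x_2 = (-12 - (-3)·2.880 - (4)·-1.000) / (-8) = -0.080
  x_3 = (2 - (-3)·2.880 - (-3)·-0.080) / (8) = 1.300

(2.880, -0.080, 1.300)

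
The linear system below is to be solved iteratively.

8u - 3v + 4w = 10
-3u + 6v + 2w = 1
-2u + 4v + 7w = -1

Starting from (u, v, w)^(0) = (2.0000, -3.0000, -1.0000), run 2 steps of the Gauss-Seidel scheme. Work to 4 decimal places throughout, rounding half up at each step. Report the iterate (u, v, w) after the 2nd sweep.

Iteration 1:
  u = (10 - (-3)·-3.0000 - (4)·-1.0000) / (8) = 0.6250
  v = (1 - (-3)·0.6250 - (2)·-1.0000) / (6) = 0.8125
  w = (-1 - (-2)·0.6250 - (4)·0.8125) / (7) = -0.4286
Iteration 2:
  u = (10 - (-3)·0.8125 - (4)·-0.4286) / (8) = 1.7690
  v = (1 - (-3)·1.7690 - (2)·-0.4286) / (6) = 1.1940
  w = (-1 - (-2)·1.7690 - (4)·1.1940) / (7) = -0.3197

(1.7690, 1.1940, -0.3197)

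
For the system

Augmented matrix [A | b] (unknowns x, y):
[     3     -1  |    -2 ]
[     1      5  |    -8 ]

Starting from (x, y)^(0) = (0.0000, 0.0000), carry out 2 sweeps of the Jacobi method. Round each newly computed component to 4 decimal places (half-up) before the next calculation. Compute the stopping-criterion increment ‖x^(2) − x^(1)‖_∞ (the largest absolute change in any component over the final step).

0.5333

Iteration 1:
  x = (-2 - (-1)·0.0000) / (3) = -0.6667
  y = (-8 - (1)·0.0000) / (5) = -1.6000
Iteration 2:
  x = (-2 - (-1)·-1.6000) / (3) = -1.2000
  y = (-8 - (1)·-0.6667) / (5) = -1.4667
Change: (-0.5333, 0.1333) → max |·| = 0.5333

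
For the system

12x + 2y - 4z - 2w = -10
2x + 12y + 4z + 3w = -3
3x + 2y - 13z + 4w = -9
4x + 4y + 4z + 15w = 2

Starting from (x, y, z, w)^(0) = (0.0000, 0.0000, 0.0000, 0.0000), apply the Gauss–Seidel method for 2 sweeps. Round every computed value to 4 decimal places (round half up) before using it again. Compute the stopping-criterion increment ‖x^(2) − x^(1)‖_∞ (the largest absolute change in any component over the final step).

Iteration 1:
  x = (-10 - (2)·0.0000 - (-4)·0.0000 - (-2)·0.0000) / (12) = -0.8333
  y = (-3 - (2)·-0.8333 - (4)·0.0000 - (3)·0.0000) / (12) = -0.1111
  z = (-9 - (3)·-0.8333 - (2)·-0.1111 - (4)·0.0000) / (-13) = 0.4829
  w = (2 - (4)·-0.8333 - (4)·-0.1111 - (4)·0.4829) / (15) = 0.2564
Iteration 2:
  x = (-10 - (2)·-0.1111 - (-4)·0.4829 - (-2)·0.2564) / (12) = -0.6111
  y = (-3 - (2)·-0.6111 - (4)·0.4829 - (3)·0.2564) / (12) = -0.3732
  z = (-9 - (3)·-0.6111 - (2)·-0.3732 - (4)·0.2564) / (-13) = 0.5728
  w = (2 - (4)·-0.6111 - (4)·-0.3732 - (4)·0.5728) / (15) = 0.2431
Change: (0.2222, -0.2621, 0.0899, -0.0133) → max |·| = 0.2621

0.2621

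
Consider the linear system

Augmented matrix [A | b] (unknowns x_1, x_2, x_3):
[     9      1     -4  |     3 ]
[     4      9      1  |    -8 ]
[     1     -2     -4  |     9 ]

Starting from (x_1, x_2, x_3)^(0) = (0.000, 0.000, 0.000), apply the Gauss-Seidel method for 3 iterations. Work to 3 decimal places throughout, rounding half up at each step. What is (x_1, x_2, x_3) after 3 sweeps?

(-0.505, -0.439, -2.157)

Iteration 1:
  x_1 = (3 - (1)·0.000 - (-4)·0.000) / (9) = 0.333
  x_2 = (-8 - (4)·0.333 - (1)·0.000) / (9) = -1.037
  x_3 = (9 - (1)·0.333 - (-2)·-1.037) / (-4) = -1.648
Iteration 2:
  x_1 = (3 - (1)·-1.037 - (-4)·-1.648) / (9) = -0.284
  x_2 = (-8 - (4)·-0.284 - (1)·-1.648) / (9) = -0.580
  x_3 = (9 - (1)·-0.284 - (-2)·-0.580) / (-4) = -2.031
Iteration 3:
  x_1 = (3 - (1)·-0.580 - (-4)·-2.031) / (9) = -0.505
  x_2 = (-8 - (4)·-0.505 - (1)·-2.031) / (9) = -0.439
  x_3 = (9 - (1)·-0.505 - (-2)·-0.439) / (-4) = -2.157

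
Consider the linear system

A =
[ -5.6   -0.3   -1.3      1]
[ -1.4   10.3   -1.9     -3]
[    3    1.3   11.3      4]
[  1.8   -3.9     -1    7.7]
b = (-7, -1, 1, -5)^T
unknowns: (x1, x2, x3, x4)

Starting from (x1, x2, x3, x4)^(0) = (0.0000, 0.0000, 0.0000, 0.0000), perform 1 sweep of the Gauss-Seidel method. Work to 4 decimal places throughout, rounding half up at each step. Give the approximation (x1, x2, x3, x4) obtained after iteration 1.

(1.2500, 0.0728, -0.2517, -0.9374)

Iteration 1:
  x1 = (-7 - (-0.3)·0.0000 - (-1.3)·0.0000 - (1)·0.0000) / (-5.6) = 1.2500
  x2 = (-1 - (-1.4)·1.2500 - (-1.9)·0.0000 - (-3)·0.0000) / (10.3) = 0.0728
  x3 = (1 - (3)·1.2500 - (1.3)·0.0728 - (4)·0.0000) / (11.3) = -0.2517
  x4 = (-5 - (1.8)·1.2500 - (-3.9)·0.0728 - (-1)·-0.2517) / (7.7) = -0.9374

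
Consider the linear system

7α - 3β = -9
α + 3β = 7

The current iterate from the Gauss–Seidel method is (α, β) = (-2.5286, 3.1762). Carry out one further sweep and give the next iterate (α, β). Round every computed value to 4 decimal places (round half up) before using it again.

One sweep:
  α = (-9 - (-3)·3.1762) / (7) = 0.0755
  β = (7 - (1)·0.0755) / (3) = 2.3082

(0.0755, 2.3082)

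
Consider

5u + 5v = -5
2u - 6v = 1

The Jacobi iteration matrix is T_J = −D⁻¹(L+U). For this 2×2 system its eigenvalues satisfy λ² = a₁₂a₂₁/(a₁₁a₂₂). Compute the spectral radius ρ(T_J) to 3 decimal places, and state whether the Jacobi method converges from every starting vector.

0.577

a₁₂a₂₁/(a₁₁a₂₂) = (5)·(2) / ((5)·(-6)) = -0.333333
ρ = √|-0.333333| = √0.333333 = 0.577
ρ < 1, so Jacobi converges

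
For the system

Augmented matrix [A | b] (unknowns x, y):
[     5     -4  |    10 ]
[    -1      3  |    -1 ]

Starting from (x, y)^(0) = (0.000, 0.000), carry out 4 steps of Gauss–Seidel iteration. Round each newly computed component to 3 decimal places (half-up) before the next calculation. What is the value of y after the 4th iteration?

0.452

Iteration 1:
  x = (10 - (-4)·0.000) / (5) = 2.000
  y = (-1 - (-1)·2.000) / (3) = 0.333
Iteration 2:
  x = (10 - (-4)·0.333) / (5) = 2.266
  y = (-1 - (-1)·2.266) / (3) = 0.422
Iteration 3:
  x = (10 - (-4)·0.422) / (5) = 2.338
  y = (-1 - (-1)·2.338) / (3) = 0.446
Iteration 4:
  x = (10 - (-4)·0.446) / (5) = 2.357
  y = (-1 - (-1)·2.357) / (3) = 0.452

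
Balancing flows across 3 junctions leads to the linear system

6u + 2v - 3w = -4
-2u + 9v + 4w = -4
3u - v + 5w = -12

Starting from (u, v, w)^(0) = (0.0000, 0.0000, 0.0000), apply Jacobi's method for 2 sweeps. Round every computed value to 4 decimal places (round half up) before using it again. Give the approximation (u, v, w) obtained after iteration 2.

(-1.7185, 0.4741, -2.0889)

Iteration 1:
  u = (-4 - (2)·0.0000 - (-3)·0.0000) / (6) = -0.6667
  v = (-4 - (-2)·0.0000 - (4)·0.0000) / (9) = -0.4444
  w = (-12 - (3)·0.0000 - (-1)·0.0000) / (5) = -2.4000
Iteration 2:
  u = (-4 - (2)·-0.4444 - (-3)·-2.4000) / (6) = -1.7185
  v = (-4 - (-2)·-0.6667 - (4)·-2.4000) / (9) = 0.4741
  w = (-12 - (3)·-0.6667 - (-1)·-0.4444) / (5) = -2.0889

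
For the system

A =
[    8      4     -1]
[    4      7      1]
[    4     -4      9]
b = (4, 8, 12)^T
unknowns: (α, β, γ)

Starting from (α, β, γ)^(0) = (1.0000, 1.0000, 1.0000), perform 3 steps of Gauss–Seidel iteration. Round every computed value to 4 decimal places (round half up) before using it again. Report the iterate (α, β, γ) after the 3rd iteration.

(0.3151, 0.7397, 1.5220)

Iteration 1:
  α = (4 - (4)·1.0000 - (-1)·1.0000) / (8) = 0.1250
  β = (8 - (4)·0.1250 - (1)·1.0000) / (7) = 0.9286
  γ = (12 - (4)·0.1250 - (-4)·0.9286) / (9) = 1.6905
Iteration 2:
  α = (4 - (4)·0.9286 - (-1)·1.6905) / (8) = 0.2470
  β = (8 - (4)·0.2470 - (1)·1.6905) / (7) = 0.7602
  γ = (12 - (4)·0.2470 - (-4)·0.7602) / (9) = 1.5614
Iteration 3:
  α = (4 - (4)·0.7602 - (-1)·1.5614) / (8) = 0.3151
  β = (8 - (4)·0.3151 - (1)·1.5614) / (7) = 0.7397
  γ = (12 - (4)·0.3151 - (-4)·0.7397) / (9) = 1.5220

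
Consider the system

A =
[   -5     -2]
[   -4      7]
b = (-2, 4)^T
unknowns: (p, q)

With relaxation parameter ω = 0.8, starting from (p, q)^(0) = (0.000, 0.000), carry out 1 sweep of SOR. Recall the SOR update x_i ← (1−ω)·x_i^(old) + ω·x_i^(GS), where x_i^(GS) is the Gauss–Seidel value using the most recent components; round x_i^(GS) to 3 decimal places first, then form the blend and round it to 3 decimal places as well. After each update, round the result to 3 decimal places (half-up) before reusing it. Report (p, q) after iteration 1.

(0.320, 0.603)

Iteration 1:
  p: GS value = (-2 - (-2)·0.000) / (-5) = 0.400;  p ← (1−ω)·0.000 + ω·0.400 = 0.320
  q: GS value = (4 - (-4)·0.320) / (7) = 0.754;  q ← (1−ω)·0.000 + ω·0.754 = 0.603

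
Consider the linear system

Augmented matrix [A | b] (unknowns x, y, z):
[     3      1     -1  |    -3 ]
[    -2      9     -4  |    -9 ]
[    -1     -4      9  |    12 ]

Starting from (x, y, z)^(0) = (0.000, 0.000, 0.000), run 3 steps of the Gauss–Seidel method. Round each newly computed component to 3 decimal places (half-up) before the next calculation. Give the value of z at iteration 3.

Iteration 1:
  x = (-3 - (1)·0.000 - (-1)·0.000) / (3) = -1.000
  y = (-9 - (-2)·-1.000 - (-4)·0.000) / (9) = -1.222
  z = (12 - (-1)·-1.000 - (-4)·-1.222) / (9) = 0.679
Iteration 2:
  x = (-3 - (1)·-1.222 - (-1)·0.679) / (3) = -0.366
  y = (-9 - (-2)·-0.366 - (-4)·0.679) / (9) = -0.780
  z = (12 - (-1)·-0.366 - (-4)·-0.780) / (9) = 0.946
Iteration 3:
  x = (-3 - (1)·-0.780 - (-1)·0.946) / (3) = -0.425
  y = (-9 - (-2)·-0.425 - (-4)·0.946) / (9) = -0.674
  z = (12 - (-1)·-0.425 - (-4)·-0.674) / (9) = 0.987

0.987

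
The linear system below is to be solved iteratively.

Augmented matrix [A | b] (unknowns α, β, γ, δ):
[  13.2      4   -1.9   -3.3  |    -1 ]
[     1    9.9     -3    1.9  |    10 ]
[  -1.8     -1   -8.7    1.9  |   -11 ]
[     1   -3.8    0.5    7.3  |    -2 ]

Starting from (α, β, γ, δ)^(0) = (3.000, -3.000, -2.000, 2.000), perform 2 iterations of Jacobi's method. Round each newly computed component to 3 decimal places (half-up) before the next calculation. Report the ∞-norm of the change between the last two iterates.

Iteration 1:
  α = (-1 - (4)·-3.000 - (-1.9)·-2.000 - (-3.3)·2.000) / (13.2) = 1.045
  β = (10 - (1)·3.000 - (-3)·-2.000 - (1.9)·2.000) / (9.9) = -0.283
  γ = (-11 - (-1.8)·3.000 - (-1)·-3.000 - (1.9)·2.000) / (-8.7) = 1.425
  δ = (-2 - (1)·3.000 - (-3.8)·-3.000 - (0.5)·-2.000) / (7.3) = -2.110
Iteration 2:
  α = (-1 - (4)·-0.283 - (-1.9)·1.425 - (-3.3)·-2.110) / (13.2) = -0.312
  β = (10 - (1)·1.045 - (-3)·1.425 - (1.9)·-2.110) / (9.9) = 1.741
  γ = (-11 - (-1.8)·1.045 - (-1)·-0.283 - (1.9)·-2.110) / (-8.7) = 0.620
  δ = (-2 - (1)·1.045 - (-3.8)·-0.283 - (0.5)·1.425) / (7.3) = -0.662
Change: (-1.357, 2.024, -0.805, 1.448) → max |·| = 2.024

2.024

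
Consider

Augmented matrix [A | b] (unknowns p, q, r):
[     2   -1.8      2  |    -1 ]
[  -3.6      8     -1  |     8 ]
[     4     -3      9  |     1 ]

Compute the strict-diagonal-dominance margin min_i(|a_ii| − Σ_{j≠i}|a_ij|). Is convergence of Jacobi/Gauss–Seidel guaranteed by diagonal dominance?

row 1: |2| − (1.8+2) = -1.8
row 2: |8| − (3.6+1) = 3.4
row 3: |9| − (4+3) = 2
minimum over rows = -1.8 → not strictly diagonally dominant

-1.8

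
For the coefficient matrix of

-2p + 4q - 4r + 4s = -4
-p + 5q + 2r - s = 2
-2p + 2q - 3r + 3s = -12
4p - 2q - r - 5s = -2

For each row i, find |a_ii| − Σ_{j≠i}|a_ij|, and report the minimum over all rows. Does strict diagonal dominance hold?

-10

row 1: |-2| − (4+4+4) = -10
row 2: |5| − (1+2+1) = 1
row 3: |-3| − (2+2+3) = -4
row 4: |-5| − (4+2+1) = -2
minimum over rows = -10 → not strictly diagonally dominant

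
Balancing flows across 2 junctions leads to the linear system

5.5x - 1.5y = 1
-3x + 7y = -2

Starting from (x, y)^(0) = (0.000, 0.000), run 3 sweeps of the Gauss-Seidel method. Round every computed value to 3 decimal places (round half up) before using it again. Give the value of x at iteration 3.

Iteration 1:
  x = (1 - (-1.5)·0.000) / (5.5) = 0.182
  y = (-2 - (-3)·0.182) / (7) = -0.208
Iteration 2:
  x = (1 - (-1.5)·-0.208) / (5.5) = 0.125
  y = (-2 - (-3)·0.125) / (7) = -0.232
Iteration 3:
  x = (1 - (-1.5)·-0.232) / (5.5) = 0.119
  y = (-2 - (-3)·0.119) / (7) = -0.235

0.119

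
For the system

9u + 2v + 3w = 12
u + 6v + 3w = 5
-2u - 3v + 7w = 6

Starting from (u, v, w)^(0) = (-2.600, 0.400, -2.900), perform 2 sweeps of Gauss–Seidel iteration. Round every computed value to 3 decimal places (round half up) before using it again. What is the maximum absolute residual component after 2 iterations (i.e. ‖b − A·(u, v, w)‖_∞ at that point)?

9.201

Iteration 1:
  u = (12 - (2)·0.400 - (3)·-2.900) / (9) = 2.211
  v = (5 - (1)·2.211 - (3)·-2.900) / (6) = 1.915
  w = (6 - (-2)·2.211 - (-3)·1.915) / (7) = 2.310
Iteration 2:
  u = (12 - (2)·1.915 - (3)·2.310) / (9) = 0.138
  v = (5 - (1)·0.138 - (3)·2.310) / (6) = -0.345
  w = (6 - (-2)·0.138 - (-3)·-0.345) / (7) = 0.749
Residual b − A·x = (9.201, 4.685, -0.002); ∞-norm = 9.201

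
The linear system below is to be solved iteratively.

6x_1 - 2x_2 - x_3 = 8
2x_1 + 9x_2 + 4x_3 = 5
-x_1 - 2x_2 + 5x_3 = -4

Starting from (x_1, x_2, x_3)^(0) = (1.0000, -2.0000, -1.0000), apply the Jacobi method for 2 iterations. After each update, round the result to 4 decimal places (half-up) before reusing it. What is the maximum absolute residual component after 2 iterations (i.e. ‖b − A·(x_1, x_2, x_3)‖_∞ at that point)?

5.7633

Iteration 1:
  x_1 = (8 - (-2)·-2.0000 - (-1)·-1.0000) / (6) = 0.5000
  x_2 = (5 - (2)·1.0000 - (4)·-1.0000) / (9) = 0.7778
  x_3 = (-4 - (-1)·1.0000 - (-2)·-2.0000) / (5) = -1.4000
Iteration 2:
  x_1 = (8 - (-2)·0.7778 - (-1)·-1.4000) / (6) = 1.3593
  x_2 = (5 - (2)·0.5000 - (4)·-1.4000) / (9) = 1.0667
  x_3 = (-4 - (-1)·0.5000 - (-2)·0.7778) / (5) = -0.3889
Residual b − A·x = (1.5887, -5.7633, 1.4372); ∞-norm = 5.7633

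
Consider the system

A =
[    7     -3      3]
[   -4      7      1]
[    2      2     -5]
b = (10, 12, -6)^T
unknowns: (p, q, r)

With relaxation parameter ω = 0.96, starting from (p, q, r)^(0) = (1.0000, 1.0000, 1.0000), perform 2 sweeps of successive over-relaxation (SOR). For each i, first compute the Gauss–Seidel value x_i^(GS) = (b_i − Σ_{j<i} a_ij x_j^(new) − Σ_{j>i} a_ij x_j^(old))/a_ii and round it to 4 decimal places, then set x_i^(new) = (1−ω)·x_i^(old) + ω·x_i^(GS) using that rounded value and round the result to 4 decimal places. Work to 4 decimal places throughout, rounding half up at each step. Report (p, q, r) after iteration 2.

(1.3032, 2.0934, 2.5613)

Iteration 1:
  p: GS value = (10 - (-3)·1.0000 - (3)·1.0000) / (7) = 1.4286;  p ← (1−ω)·1.0000 + ω·1.4286 = 1.4115
  q: GS value = (12 - (-4)·1.4115 - (1)·1.0000) / (7) = 2.3780;  q ← (1−ω)·1.0000 + ω·2.3780 = 2.3229
  r: GS value = (-6 - (2)·1.4115 - (2)·2.3229) / (-5) = 2.6938;  r ← (1−ω)·1.0000 + ω·2.6938 = 2.6260
Iteration 2:
  p: GS value = (10 - (-3)·2.3229 - (3)·2.6260) / (7) = 1.2987;  p ← (1−ω)·1.4115 + ω·1.2987 = 1.3032
  q: GS value = (12 - (-4)·1.3032 - (1)·2.6260) / (7) = 2.0838;  q ← (1−ω)·2.3229 + ω·2.0838 = 2.0934
  r: GS value = (-6 - (2)·1.3032 - (2)·2.0934) / (-5) = 2.5586;  r ← (1−ω)·2.6260 + ω·2.5586 = 2.5613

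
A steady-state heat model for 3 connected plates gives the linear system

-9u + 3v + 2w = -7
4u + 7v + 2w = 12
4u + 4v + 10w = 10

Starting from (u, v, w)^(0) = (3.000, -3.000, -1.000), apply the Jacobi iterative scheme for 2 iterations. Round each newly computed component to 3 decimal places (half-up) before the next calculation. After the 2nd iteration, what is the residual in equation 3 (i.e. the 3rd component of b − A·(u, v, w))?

-11.738

Iteration 1:
  u = (-7 - (3)·-3.000 - (2)·-1.000) / (-9) = -0.444
  v = (12 - (4)·3.000 - (2)·-1.000) / (7) = 0.286
  w = (10 - (4)·3.000 - (4)·-3.000) / (10) = 1.000
Iteration 2:
  u = (-7 - (3)·0.286 - (2)·1.000) / (-9) = 1.095
  v = (12 - (4)·-0.444 - (2)·1.000) / (7) = 1.682
  w = (10 - (4)·-0.444 - (4)·0.286) / (10) = 1.063
Residual b − A·x = (-4.317, -6.280, -11.738)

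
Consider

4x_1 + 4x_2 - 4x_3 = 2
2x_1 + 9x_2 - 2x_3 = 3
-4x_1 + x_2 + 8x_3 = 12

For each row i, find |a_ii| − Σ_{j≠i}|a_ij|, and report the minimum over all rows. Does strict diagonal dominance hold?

row 1: |4| − (4+4) = -4
row 2: |9| − (2+2) = 5
row 3: |8| − (4+1) = 3
minimum over rows = -4 → not strictly diagonally dominant

-4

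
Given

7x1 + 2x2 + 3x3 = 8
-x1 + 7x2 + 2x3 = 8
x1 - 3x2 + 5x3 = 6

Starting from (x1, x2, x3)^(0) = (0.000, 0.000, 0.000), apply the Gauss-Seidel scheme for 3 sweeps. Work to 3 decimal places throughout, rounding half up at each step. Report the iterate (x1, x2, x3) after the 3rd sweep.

(0.280, 0.731, 1.583)

Iteration 1:
  x1 = (8 - (2)·0.000 - (3)·0.000) / (7) = 1.143
  x2 = (8 - (-1)·1.143 - (2)·0.000) / (7) = 1.306
  x3 = (6 - (1)·1.143 - (-3)·1.306) / (5) = 1.755
Iteration 2:
  x1 = (8 - (2)·1.306 - (3)·1.755) / (7) = 0.018
  x2 = (8 - (-1)·0.018 - (2)·1.755) / (7) = 0.644
  x3 = (6 - (1)·0.018 - (-3)·0.644) / (5) = 1.583
Iteration 3:
  x1 = (8 - (2)·0.644 - (3)·1.583) / (7) = 0.280
  x2 = (8 - (-1)·0.280 - (2)·1.583) / (7) = 0.731
  x3 = (6 - (1)·0.280 - (-3)·0.731) / (5) = 1.583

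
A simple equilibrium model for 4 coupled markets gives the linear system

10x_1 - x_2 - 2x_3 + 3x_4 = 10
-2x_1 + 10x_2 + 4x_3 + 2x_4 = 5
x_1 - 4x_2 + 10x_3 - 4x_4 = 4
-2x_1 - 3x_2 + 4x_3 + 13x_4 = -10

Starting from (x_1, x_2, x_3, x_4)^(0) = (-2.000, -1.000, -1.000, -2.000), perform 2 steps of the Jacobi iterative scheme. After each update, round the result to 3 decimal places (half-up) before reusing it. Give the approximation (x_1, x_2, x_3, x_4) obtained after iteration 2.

Iteration 1:
  x_1 = (10 - (-1)·-1.000 - (-2)·-1.000 - (3)·-2.000) / (10) = 1.300
  x_2 = (5 - (-2)·-2.000 - (4)·-1.000 - (2)·-2.000) / (10) = 0.900
  x_3 = (4 - (1)·-2.000 - (-4)·-1.000 - (-4)·-2.000) / (10) = -0.600
  x_4 = (-10 - (-2)·-2.000 - (-3)·-1.000 - (4)·-1.000) / (13) = -1.000
Iteration 2:
  x_1 = (10 - (-1)·0.900 - (-2)·-0.600 - (3)·-1.000) / (10) = 1.270
  x_2 = (5 - (-2)·1.300 - (4)·-0.600 - (2)·-1.000) / (10) = 1.200
  x_3 = (4 - (1)·1.300 - (-4)·0.900 - (-4)·-1.000) / (10) = 0.230
  x_4 = (-10 - (-2)·1.300 - (-3)·0.900 - (4)·-0.600) / (13) = -0.177

(1.270, 1.200, 0.230, -0.177)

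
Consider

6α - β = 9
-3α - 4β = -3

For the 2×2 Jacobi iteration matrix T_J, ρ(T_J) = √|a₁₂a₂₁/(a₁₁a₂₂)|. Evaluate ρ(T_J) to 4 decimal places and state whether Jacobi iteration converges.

a₁₂a₂₁/(a₁₁a₂₂) = (-1)·(-3) / ((6)·(-4)) = -0.125000
ρ = √|-0.125000| = √0.125000 = 0.3536
ρ < 1, so Jacobi converges

0.3536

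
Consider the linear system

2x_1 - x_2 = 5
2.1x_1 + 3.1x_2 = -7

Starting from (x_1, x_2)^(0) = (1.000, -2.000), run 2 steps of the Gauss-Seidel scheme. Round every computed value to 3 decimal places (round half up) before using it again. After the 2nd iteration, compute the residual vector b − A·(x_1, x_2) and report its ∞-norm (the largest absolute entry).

Iteration 1:
  x_1 = (5 - (-1)·-2.000) / (2) = 1.500
  x_2 = (-7 - (2.1)·1.500) / (3.1) = -3.274
Iteration 2:
  x_1 = (5 - (-1)·-3.274) / (2) = 0.863
  x_2 = (-7 - (2.1)·0.863) / (3.1) = -2.843
Residual b − A·x = (0.431, 0.001); ∞-norm = 0.431

0.431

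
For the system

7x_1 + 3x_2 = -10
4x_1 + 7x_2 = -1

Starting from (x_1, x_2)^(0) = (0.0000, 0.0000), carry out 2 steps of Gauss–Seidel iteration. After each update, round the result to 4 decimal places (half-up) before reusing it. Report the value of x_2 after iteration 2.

0.8384

Iteration 1:
  x_1 = (-10 - (3)·0.0000) / (7) = -1.4286
  x_2 = (-1 - (4)·-1.4286) / (7) = 0.6735
Iteration 2:
  x_1 = (-10 - (3)·0.6735) / (7) = -1.7172
  x_2 = (-1 - (4)·-1.7172) / (7) = 0.8384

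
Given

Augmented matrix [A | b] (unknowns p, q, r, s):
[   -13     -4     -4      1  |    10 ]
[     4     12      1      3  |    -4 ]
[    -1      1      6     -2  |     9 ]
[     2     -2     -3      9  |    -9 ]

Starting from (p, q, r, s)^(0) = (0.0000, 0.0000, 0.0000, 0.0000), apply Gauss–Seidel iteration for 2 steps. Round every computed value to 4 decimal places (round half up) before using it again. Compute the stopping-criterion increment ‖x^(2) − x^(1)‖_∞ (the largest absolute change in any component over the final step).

0.4320

Iteration 1:
  p = (10 - (-4)·0.0000 - (-4)·0.0000 - (1)·0.0000) / (-13) = -0.7692
  q = (-4 - (4)·-0.7692 - (1)·0.0000 - (3)·0.0000) / (12) = -0.0769
  r = (9 - (-1)·-0.7692 - (1)·-0.0769 - (-2)·0.0000) / (6) = 1.3846
  s = (-9 - (2)·-0.7692 - (-2)·-0.0769 - (-3)·1.3846) / (9) = -0.3846
Iteration 2:
  p = (10 - (-4)·-0.0769 - (-4)·1.3846 - (1)·-0.3846) / (-13) = -1.2012
  q = (-4 - (4)·-1.2012 - (1)·1.3846 - (3)·-0.3846) / (12) = 0.0478
  r = (9 - (-1)·-1.2012 - (1)·0.0478 - (-2)·-0.3846) / (6) = 1.1636
  s = (-9 - (2)·-1.2012 - (-2)·0.0478 - (-3)·1.1636) / (9) = -0.3346
Change: (-0.4320, 0.1247, -0.2210, 0.0500) → max |·| = 0.4320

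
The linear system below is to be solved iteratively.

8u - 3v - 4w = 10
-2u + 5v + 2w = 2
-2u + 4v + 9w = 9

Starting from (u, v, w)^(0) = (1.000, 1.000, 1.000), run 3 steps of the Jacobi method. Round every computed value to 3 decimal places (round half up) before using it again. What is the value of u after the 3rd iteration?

2.249

Iteration 1:
  u = (10 - (-3)·1.000 - (-4)·1.000) / (8) = 2.125
  v = (2 - (-2)·1.000 - (2)·1.000) / (5) = 0.400
  w = (9 - (-2)·1.000 - (4)·1.000) / (9) = 0.778
Iteration 2:
  u = (10 - (-3)·0.400 - (-4)·0.778) / (8) = 1.789
  v = (2 - (-2)·2.125 - (2)·0.778) / (5) = 0.939
  w = (9 - (-2)·2.125 - (4)·0.400) / (9) = 1.294
Iteration 3:
  u = (10 - (-3)·0.939 - (-4)·1.294) / (8) = 2.249
  v = (2 - (-2)·1.789 - (2)·1.294) / (5) = 0.598
  w = (9 - (-2)·1.789 - (4)·0.939) / (9) = 0.980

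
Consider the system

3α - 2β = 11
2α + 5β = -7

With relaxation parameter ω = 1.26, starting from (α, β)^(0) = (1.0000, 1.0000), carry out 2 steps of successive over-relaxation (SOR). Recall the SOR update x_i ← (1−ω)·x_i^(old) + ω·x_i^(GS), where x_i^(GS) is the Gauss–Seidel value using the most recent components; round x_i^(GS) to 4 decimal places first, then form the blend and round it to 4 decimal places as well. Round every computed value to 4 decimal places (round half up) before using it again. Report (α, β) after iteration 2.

(-0.6337, -0.2369)

Iteration 1:
  α: GS value = (11 - (-2)·1.0000) / (3) = 4.3333;  α ← (1−ω)·1.0000 + ω·4.3333 = 5.2000
  β: GS value = (-7 - (2)·5.2000) / (5) = -3.4800;  β ← (1−ω)·1.0000 + ω·-3.4800 = -4.6448
Iteration 2:
  α: GS value = (11 - (-2)·-4.6448) / (3) = 0.5701;  α ← (1−ω)·5.2000 + ω·0.5701 = -0.6337
  β: GS value = (-7 - (2)·-0.6337) / (5) = -1.1465;  β ← (1−ω)·-4.6448 + ω·-1.1465 = -0.2369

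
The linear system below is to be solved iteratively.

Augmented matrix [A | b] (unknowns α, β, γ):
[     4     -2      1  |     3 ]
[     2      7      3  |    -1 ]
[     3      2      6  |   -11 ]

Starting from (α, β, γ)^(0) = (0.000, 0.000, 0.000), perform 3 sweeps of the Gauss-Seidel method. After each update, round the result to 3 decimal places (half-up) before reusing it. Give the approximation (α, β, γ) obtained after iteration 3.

Iteration 1:
  α = (3 - (-2)·0.000 - (1)·0.000) / (4) = 0.750
  β = (-1 - (2)·0.750 - (3)·0.000) / (7) = -0.357
  γ = (-11 - (3)·0.750 - (2)·-0.357) / (6) = -2.089
Iteration 2:
  α = (3 - (-2)·-0.357 - (1)·-2.089) / (4) = 1.094
  β = (-1 - (2)·1.094 - (3)·-2.089) / (7) = 0.440
  γ = (-11 - (3)·1.094 - (2)·0.440) / (6) = -2.527
Iteration 3:
  α = (3 - (-2)·0.440 - (1)·-2.527) / (4) = 1.602
  β = (-1 - (2)·1.602 - (3)·-2.527) / (7) = 0.482
  γ = (-11 - (3)·1.602 - (2)·0.482) / (6) = -2.795

(1.602, 0.482, -2.795)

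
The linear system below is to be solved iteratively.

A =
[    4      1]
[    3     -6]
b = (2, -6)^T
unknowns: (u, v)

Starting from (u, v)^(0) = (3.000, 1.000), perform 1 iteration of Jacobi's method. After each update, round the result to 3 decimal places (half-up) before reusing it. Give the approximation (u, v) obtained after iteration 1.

Iteration 1:
  u = (2 - (1)·1.000) / (4) = 0.250
  v = (-6 - (3)·3.000) / (-6) = 2.500

(0.250, 2.500)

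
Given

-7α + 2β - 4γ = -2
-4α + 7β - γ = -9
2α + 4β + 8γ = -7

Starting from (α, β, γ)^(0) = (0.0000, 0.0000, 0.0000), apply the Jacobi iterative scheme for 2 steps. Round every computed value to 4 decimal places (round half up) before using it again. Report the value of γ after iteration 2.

-0.3036

Iteration 1:
  α = (-2 - (2)·0.0000 - (-4)·0.0000) / (-7) = 0.2857
  β = (-9 - (-4)·0.0000 - (-1)·0.0000) / (7) = -1.2857
  γ = (-7 - (2)·0.0000 - (4)·0.0000) / (8) = -0.8750
Iteration 2:
  α = (-2 - (2)·-1.2857 - (-4)·-0.8750) / (-7) = 0.4184
  β = (-9 - (-4)·0.2857 - (-1)·-0.8750) / (7) = -1.2475
  γ = (-7 - (2)·0.2857 - (4)·-1.2857) / (8) = -0.3036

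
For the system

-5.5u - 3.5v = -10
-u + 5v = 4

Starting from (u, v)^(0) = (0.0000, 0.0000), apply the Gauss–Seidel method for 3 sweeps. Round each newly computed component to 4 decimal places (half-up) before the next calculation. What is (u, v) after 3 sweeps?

(1.1720, 1.0344)

Iteration 1:
  u = (-10 - (-3.5)·0.0000) / (-5.5) = 1.8182
  v = (4 - (-1)·1.8182) / (5) = 1.1636
Iteration 2:
  u = (-10 - (-3.5)·1.1636) / (-5.5) = 1.0777
  v = (4 - (-1)·1.0777) / (5) = 1.0155
Iteration 3:
  u = (-10 - (-3.5)·1.0155) / (-5.5) = 1.1720
  v = (4 - (-1)·1.1720) / (5) = 1.0344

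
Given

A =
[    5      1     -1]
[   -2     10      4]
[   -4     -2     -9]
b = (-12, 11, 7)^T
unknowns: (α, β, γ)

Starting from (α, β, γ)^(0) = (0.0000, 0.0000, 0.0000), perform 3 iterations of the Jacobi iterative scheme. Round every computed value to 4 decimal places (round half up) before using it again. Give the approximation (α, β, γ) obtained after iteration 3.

(-2.5773, 0.5271, 0.2489)

Iteration 1:
  α = (-12 - (1)·0.0000 - (-1)·0.0000) / (5) = -2.4000
  β = (11 - (-2)·0.0000 - (4)·0.0000) / (10) = 1.1000
  γ = (7 - (-4)·0.0000 - (-2)·0.0000) / (-9) = -0.7778
Iteration 2:
  α = (-12 - (1)·1.1000 - (-1)·-0.7778) / (5) = -2.7756
  β = (11 - (-2)·-2.4000 - (4)·-0.7778) / (10) = 0.9311
  γ = (7 - (-4)·-2.4000 - (-2)·1.1000) / (-9) = 0.0444
Iteration 3:
  α = (-12 - (1)·0.9311 - (-1)·0.0444) / (5) = -2.5773
  β = (11 - (-2)·-2.7756 - (4)·0.0444) / (10) = 0.5271
  γ = (7 - (-4)·-2.7756 - (-2)·0.9311) / (-9) = 0.2489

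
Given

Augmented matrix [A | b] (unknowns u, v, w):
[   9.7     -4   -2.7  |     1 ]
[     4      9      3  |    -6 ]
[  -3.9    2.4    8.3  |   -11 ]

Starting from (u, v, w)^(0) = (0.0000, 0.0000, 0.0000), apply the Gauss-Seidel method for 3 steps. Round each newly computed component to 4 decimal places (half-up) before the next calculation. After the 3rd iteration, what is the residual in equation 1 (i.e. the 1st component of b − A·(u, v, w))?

0.4696

Iteration 1:
  u = (1 - (-4)·0.0000 - (-2.7)·0.0000) / (9.7) = 0.1031
  v = (-6 - (4)·0.1031 - (3)·0.0000) / (9) = -0.7125
  w = (-11 - (-3.9)·0.1031 - (2.4)·-0.7125) / (8.3) = -1.0708
Iteration 2:
  u = (1 - (-4)·-0.7125 - (-2.7)·-1.0708) / (9.7) = -0.4888
  v = (-6 - (4)·-0.4888 - (3)·-1.0708) / (9) = -0.0925
  w = (-11 - (-3.9)·-0.4888 - (2.4)·-0.0925) / (8.3) = -1.5282
Iteration 3:
  u = (1 - (-4)·-0.0925 - (-2.7)·-1.5282) / (9.7) = -0.3604
  v = (-6 - (4)·-0.3604 - (3)·-1.5282) / (9) = 0.0029
  w = (-11 - (-3.9)·-0.3604 - (2.4)·0.0029) / (8.3) = -1.4955
Residual b − A·x = (0.4696, -0.0980, 0.0001)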